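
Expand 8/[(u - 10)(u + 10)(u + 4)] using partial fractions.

Using cover-up method: A = 1/35, B = 1/15, C = -2/21
Result: (1/35)/(u - 10) + (1/15)/(u + 10) - (2/21)/(u + 4)


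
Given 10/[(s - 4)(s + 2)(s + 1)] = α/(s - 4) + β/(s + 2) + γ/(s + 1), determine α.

Cover-up at s = 4: α = 10/[(4 + 2)(4 + 1)] = 10/[(6)(5)] = 10/30 = 1/3


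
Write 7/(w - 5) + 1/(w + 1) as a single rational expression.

Common denominator (w - 5)(w + 1). Numerator: 7(w + 1) + 1(w - 5) = (7w + 7) + (w - 5) = 8w + 2
Result: (8w + 2)/[(w - 5)(w + 1)]


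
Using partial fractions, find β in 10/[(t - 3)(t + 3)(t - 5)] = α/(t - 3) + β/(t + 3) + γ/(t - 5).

Cover-up at t = -3: β = 10/[(-3 - 3)(-3 - 5)] = 10/[(-6)(-8)] = 10/48 = 5/24


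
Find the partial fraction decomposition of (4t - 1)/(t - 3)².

(4t - 1) = α(t - 3) + β. At t = 3: β = 4·3 - 1 = 11. Coeff of t: α = 4
Result: 4/(t - 3) + 11/(t - 3)²


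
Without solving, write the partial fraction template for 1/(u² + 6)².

Repeated quadratic factor: (Pu + Q)/(u² + 6) + (Ru + S)/(u² + 6)²


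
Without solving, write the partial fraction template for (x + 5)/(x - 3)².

Repeated linear factor: α/(x - 3) + β/(x - 3)²


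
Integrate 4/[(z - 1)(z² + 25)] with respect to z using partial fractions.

Cover-up at z=1: P = 4/(1²+25) = 2/13. Coeff matching: Q = -2/13, R = -2/13. Decomposition: (2/13)/(z - 1) - ((2/13)z + 2/13)/(z² + 25). Integrate: linear → ln, quadratic → (1/2)ln + arctan: (2/13) ln|(z - 1)| - (1/13) ln(z² + 25) - (2/65) arctan(z/5) + C


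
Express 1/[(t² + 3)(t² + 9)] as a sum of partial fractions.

Coefficient matching gives α = γ = 0, β = 1/(9-3) = 1/6, δ = -β = -1/6
Result: (1/6)/(t² + 3) - (1/6)/(t² + 9)


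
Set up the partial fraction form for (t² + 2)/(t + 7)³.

Repeated linear factor (power 3): P/(t + 7) + Q/(t + 7)² + R/(t + 7)³


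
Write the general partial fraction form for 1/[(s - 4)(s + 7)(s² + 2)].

Two linear + quadratic: A/(s - 4) + B/(s + 7) + (Cs + D)/(s² + 2)


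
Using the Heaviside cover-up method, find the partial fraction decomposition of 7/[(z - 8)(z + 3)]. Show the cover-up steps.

Cover (z - 8): set z=8, get P = 7/(8 + 3) = 7/11. Cover (z + 3): set z=-3, get Q = 7/(-3 - 8) = -7/11.
Result: (7/11)/(z - 8) - (7/11)/(z + 3)


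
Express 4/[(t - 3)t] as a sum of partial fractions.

4/(t - 3)t = P/(t - 3) + Q/t. P = 4/(3 - 0) = 4/3, Q = 4/(0 - 3) = -4/3
Result: (4/3)/(t - 3) - (4/3)/t


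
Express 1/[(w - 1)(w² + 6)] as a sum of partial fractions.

Cover-up at w = 1: α = 1/(1² + 6) = 1/7. Then β = -α = -1/7, γ = -α·(0 + 1) = -1/7
Result: (1/7)/(w - 1) - ((1/7)w + 1/7)/(w² + 6)


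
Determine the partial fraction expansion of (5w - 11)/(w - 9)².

(5w - 11) = A(w - 9) + B. At w = 9: B = 5·9 - 11 = 34. Coeff of w: A = 5
Result: 5/(w - 9) + 34/(w - 9)²


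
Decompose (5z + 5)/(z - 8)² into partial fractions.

(5z + 5) = A(z - 8) + B. At z = 8: B = 5·8 + 5 = 45. Coeff of z: A = 5
Result: 5/(z - 8) + 45/(z - 8)²


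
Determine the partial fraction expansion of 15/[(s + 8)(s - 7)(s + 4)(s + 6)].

Using Heaviside cover-up: (-1/8)/(s + 8) + (1/143)/(s - 7) - (15/88)/(s + 4) + (15/52)/(s + 6)


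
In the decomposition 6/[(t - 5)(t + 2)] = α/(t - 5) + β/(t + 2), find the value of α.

Cover-up at t = 5: α = 6/(5 + 2) = 6/7


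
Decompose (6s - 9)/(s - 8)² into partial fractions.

(6s - 9) = α(s - 8) + β. At s = 8: β = 6·8 - 9 = 39. Coeff of s: α = 6
Result: 6/(s - 8) + 39/(s - 8)²


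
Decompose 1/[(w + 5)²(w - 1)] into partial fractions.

Cover-up at w=1: γ = 1/(1 + 5)² = 1/36. Cover-up at w=-5: β = 1/(-5 - 1) = -1/6. Comparing w² coeff: α = -γ = -1/36
Result: (-1/36)/(w + 5) - (1/6)/(w + 5)² + (1/36)/(w - 1)


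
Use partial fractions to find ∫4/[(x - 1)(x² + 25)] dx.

Cover-up at x=1: A = 4/(1²+25) = 2/13. Coeff matching: B = -2/13, C = -2/13. Decomposition: (2/13)/(x - 1) - ((2/13)x + 2/13)/(x² + 25). Integrate: linear → ln, quadratic → (1/2)ln + arctan: (2/13) ln|(x - 1)| - (1/13) ln(x² + 25) - (2/65) arctan(x/5) + C


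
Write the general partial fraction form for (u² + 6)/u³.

Repeated linear factor (power 3): α/u + β/u² + γ/u³


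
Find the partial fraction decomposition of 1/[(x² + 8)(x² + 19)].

Coefficient matching gives A = C = 0, B = 1/(19-8) = 1/11, D = -B = -1/11
Result: (1/11)/(x² + 8) - (1/11)/(x² + 19)


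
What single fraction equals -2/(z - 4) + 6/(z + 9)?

Common denominator (z - 4)(z + 9). Numerator: -2(z + 9) + 6(z - 4) = (-2z - 18) + (6z - 24) = 4z - 42
Result: (4z - 42)/[(z - 4)(z + 9)]


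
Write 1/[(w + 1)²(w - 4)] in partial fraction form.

Cover-up at w=4: C = 1/(4 + 1)² = 1/25. Cover-up at w=-1: B = 1/(-1 - 4) = -1/5. Comparing w² coeff: A = -C = -1/25
Result: (-1/25)/(w + 1) - (1/5)/(w + 1)² + (1/25)/(w - 4)


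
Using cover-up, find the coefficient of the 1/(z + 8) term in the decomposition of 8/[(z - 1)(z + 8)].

Cover (z + 8), set z=-8: 8/((z - 1) at z=-8) = 8/(-9) = -8/9


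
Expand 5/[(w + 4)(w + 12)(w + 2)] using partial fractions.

Using cover-up method: P = -5/16, Q = 1/16, R = 1/4
Result: (-5/16)/(w + 4) + (1/16)/(w + 12) + (1/4)/(w + 2)


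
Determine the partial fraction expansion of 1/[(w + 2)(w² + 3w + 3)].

Cover-up at w = -2: A = 1/((-2)² + 3·(-2) + 3) = 1. Then B = -A = -1, C = -A·(3 - 2) = -1
Result: 1/(w + 2) - (w + 1)/(w² + 3w + 3)


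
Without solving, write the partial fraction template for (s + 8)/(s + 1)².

Repeated linear factor: α/(s + 1) + β/(s + 1)²


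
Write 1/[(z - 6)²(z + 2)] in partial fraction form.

Cover-up at z=-2: C = 1/(-2 - 6)² = 1/64. Cover-up at z=6: B = 1/(6 + 2) = 1/8. Comparing z² coeff: A = -C = -1/64
Result: (-1/64)/(z - 6) + (1/8)/(z - 6)² + (1/64)/(z + 2)


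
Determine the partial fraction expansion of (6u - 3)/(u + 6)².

(6u - 3) = α(u + 6) + β. At u = -6: β = 6·(-6) - 3 = -39. Coeff of u: α = 6
Result: 6/(u + 6) - 39/(u + 6)²


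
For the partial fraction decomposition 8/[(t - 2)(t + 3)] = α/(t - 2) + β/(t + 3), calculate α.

Cover-up at t = 2: α = 8/(2 + 3) = 8/5


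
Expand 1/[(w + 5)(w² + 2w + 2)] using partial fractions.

Cover-up at w = -5: α = 1/((-5)² + 2·(-5) + 2) = 1/17. Then β = -α = -1/17, γ = -α·(2 - 5) = 3/17
Result: (1/17)/(w + 5) - ((1/17)w - 3/17)/(w² + 2w + 2)


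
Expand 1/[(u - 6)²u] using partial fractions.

Cover-up at u=0: R = 1/(0 - 6)² = 1/36. Cover-up at u=6: Q = 1/(6 - 0) = 1/6. Comparing u² coeff: P = -R = -1/36
Result: (-1/36)/(u - 6) + (1/6)/(u - 6)² + (1/36)/u


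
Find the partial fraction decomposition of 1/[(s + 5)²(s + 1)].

Cover-up at s=-1: γ = 1/(-1 + 5)² = 1/16. Cover-up at s=-5: β = 1/(-5 + 1) = -1/4. Comparing s² coeff: α = -γ = -1/16
Result: (-1/16)/(s + 5) - (1/4)/(s + 5)² + (1/16)/(s + 1)


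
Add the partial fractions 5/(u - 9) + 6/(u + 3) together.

Common denominator (u - 9)(u + 3). Numerator: 5(u + 3) + 6(u - 9) = (5u + 15) + (6u - 54) = 11u - 39
Result: (11u - 39)/[(u - 9)(u + 3)]


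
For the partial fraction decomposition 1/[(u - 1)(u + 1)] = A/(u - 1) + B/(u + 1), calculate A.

Cover-up at u = 1: A = 1/(1 + 1) = 1/2


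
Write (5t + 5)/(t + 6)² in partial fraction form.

(5t + 5) = P(t + 6) + Q. At t = -6: Q = 5·(-6) + 5 = -25. Coeff of t: P = 5
Result: 5/(t + 6) - 25/(t + 6)²


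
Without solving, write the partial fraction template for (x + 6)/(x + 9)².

Repeated linear factor: α/(x + 9) + β/(x + 9)²


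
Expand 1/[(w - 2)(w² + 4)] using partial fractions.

Cover-up at w = 2: P = 1/(2² + 4) = 1/8. Then Q = -P = -1/8, R = -P·(0 + 2) = -1/4
Result: (1/8)/(w - 2) - ((1/8)w + 1/4)/(w² + 4)


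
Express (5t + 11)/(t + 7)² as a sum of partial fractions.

(5t + 11) = A(t + 7) + B. At t = -7: B = 5·(-7) + 11 = -24. Coeff of t: A = 5
Result: 5/(t + 7) - 24/(t + 7)²


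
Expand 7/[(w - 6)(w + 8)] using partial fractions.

7/(w - 6)(w + 8) = A/(w - 6) + B/(w + 8). A = 7/(6 + 8) = 1/2, B = 7/(-8 - 6) = -1/2
Result: (1/2)/(w - 6) - (1/2)/(w + 8)


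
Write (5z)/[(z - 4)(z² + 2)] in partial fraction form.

At z=4: P = (5·4 + 0)/(4² + 2) = 10/9. Q = -P = -10/9, R = 5 - 4·P = 5/9
Result: (10/9)/(z - 4) - ((10/9)z - 5/9)/(z² + 2)


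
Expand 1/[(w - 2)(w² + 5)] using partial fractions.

Cover-up at w = 2: P = 1/(2² + 5) = 1/9. Then Q = -P = -1/9, R = -P·(0 + 2) = -2/9
Result: (1/9)/(w - 2) - ((1/9)w + 2/9)/(w² + 5)


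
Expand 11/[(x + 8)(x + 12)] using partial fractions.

11/(x + 8)(x + 12) = A/(x + 8) + B/(x + 12). A = 11/(-8 + 12) = 11/4, B = 11/(-12 + 8) = -11/4
Result: (11/4)/(x + 8) - (11/4)/(x + 12)


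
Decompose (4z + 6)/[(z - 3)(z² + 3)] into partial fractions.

At z=3: A = (4·3 + 6)/(3² + 3) = 3/2. B = -A = -3/2, C = 4 - 3·A = -1/2
Result: (3/2)/(z - 3) - ((3/2)z + 1/2)/(z² + 3)


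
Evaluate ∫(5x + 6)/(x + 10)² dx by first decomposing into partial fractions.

Decompose: A = 5, B = 5·(-10) + 6 = -44, so (5x + 6)/(x + 10)² = 5/(x + 10) - 44/(x + 10)². Integrate: ∫ A/(x + 10) dx = 5 ln|(x + 10)|; ∫ B/(x + 10)² dx = 44/(x + 10). Sum: 5 ln|(x + 10)| + 44/(x + 10) + C


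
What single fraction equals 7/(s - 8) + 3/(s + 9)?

Common denominator (s - 8)(s + 9). Numerator: 7(s + 9) + 3(s - 8) = (7s + 63) + (3s - 24) = 10s + 39
Result: (10s + 39)/[(s - 8)(s + 9)]


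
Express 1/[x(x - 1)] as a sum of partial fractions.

1/x(x - 1) = α/x + β/(x - 1). α = 1/(0 - 1) = -1, β = 1/(1 - 0) = 1
Result: -1/x + 1/(x - 1)


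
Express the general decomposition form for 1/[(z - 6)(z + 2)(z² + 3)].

Two linear + quadratic: α/(z - 6) + β/(z + 2) + (γz + δ)/(z² + 3)


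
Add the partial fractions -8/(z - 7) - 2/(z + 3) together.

Common denominator (z - 7)(z + 3). Numerator: -8(z + 3) - 2(z - 7) = (-8z - 24) - (2z - 14) = -10z - 10
Result: (-10z - 10)/[(z - 7)(z + 3)]


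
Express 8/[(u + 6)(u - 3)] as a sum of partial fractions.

8/(u + 6)(u - 3) = P/(u + 6) + Q/(u - 3). P = 8/(-6 - 3) = -8/9, Q = 8/(3 + 6) = 8/9
Result: (-8/9)/(u + 6) + (8/9)/(u - 3)


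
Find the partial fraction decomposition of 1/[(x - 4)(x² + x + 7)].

Cover-up at x = 4: α = 1/(4² + 1·4 + 7) = 1/27. Then β = -α = -1/27, γ = -α·(1 + 4) = -5/27
Result: (1/27)/(x - 4) - ((1/27)x + 5/27)/(x² + x + 7)


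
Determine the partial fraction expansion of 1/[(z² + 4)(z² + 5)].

Coefficient matching gives P = R = 0, Q = 1/(5-4) = 1, S = -Q = -1
Result: 1/(z² + 4) - 1/(z² + 5)


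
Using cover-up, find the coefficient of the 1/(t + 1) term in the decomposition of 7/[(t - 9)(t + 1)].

Cover (t + 1), set t=-1: 7/((t - 9) at t=-1) = 7/(-10) = -7/10


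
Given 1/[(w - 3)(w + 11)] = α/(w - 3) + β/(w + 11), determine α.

Cover-up at w = 3: α = 1/(3 + 11) = 1/14


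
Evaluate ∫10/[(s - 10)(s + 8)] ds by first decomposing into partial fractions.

Decompose: 10/[(s - 10)(s + 8)] = (5/9)/(s - 10) - (5/9)/(s + 8). Integrate each term: (5/9) ln|(s - 10)| - (5/9) ln|(s + 8)| + C


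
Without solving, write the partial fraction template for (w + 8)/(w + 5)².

Repeated linear factor: A/(w + 5) + B/(w + 5)²


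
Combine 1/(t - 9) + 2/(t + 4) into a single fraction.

Common denominator (t - 9)(t + 4). Numerator: 1(t + 4) + 2(t - 9) = (t + 4) + (2t - 18) = 3t - 14
Result: (3t - 14)/[(t - 9)(t + 4)]


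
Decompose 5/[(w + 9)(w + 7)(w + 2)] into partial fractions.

Using cover-up method: P = 5/14, Q = -1/2, R = 1/7
Result: (5/14)/(w + 9) - (1/2)/(w + 7) + (1/7)/(w + 2)


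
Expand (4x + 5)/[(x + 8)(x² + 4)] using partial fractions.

At x=-8: A = (4·(-8) + 5)/((-8)² + 4) = -27/68. B = -A = 27/68, C = 4 - (-8)·A = 14/17
Result: (-27/68)/(x + 8) + ((27/68)x + 14/17)/(x² + 4)


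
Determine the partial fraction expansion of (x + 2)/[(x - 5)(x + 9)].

At x=5: P = (1·5 + 2)/(5 + 9) = 1/2. At x=-9: Q = (1·(-9) + 2)/(-9 - 5) = 1/2
Result: (1/2)/(x - 5) + (1/2)/(x + 9)


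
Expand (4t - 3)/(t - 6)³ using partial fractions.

(4t - 3) = P(t - 6)² + Q(t - 6) + R. At t = 6: R = 4·6 - 3 = 21. Coefficients: P = 0, Q = 4
Result: 4/(t - 6)² + 21/(t - 6)³


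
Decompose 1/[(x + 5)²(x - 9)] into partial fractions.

Cover-up at x=9: R = 1/(9 + 5)² = 1/196. Cover-up at x=-5: Q = 1/(-5 - 9) = -1/14. Comparing x² coeff: P = -R = -1/196
Result: (-1/196)/(x + 5) - (1/14)/(x + 5)² + (1/196)/(x - 9)


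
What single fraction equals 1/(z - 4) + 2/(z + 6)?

Common denominator (z - 4)(z + 6). Numerator: 1(z + 6) + 2(z - 4) = (z + 6) + (2z - 8) = 3z - 2
Result: (3z - 2)/[(z - 4)(z + 6)]


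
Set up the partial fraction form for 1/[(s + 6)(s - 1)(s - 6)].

Three distinct linear factors: α/(s + 6) + β/(s - 1) + γ/(s - 6)


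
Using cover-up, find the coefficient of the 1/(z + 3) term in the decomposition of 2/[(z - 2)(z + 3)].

Cover (z + 3), set z=-3: 2/((z - 2) at z=-3) = 2/(-5) = -2/5


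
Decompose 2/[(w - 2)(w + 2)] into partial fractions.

2/(w - 2)(w + 2) = P/(w - 2) + Q/(w + 2). P = 2/(2 + 2) = 1/2, Q = 2/(-2 - 2) = -1/2
Result: (1/2)/(w - 2) - (1/2)/(w + 2)


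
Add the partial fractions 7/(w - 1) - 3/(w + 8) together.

Common denominator (w - 1)(w + 8). Numerator: 7(w + 8) - 3(w - 1) = (7w + 56) - (3w - 3) = 4w + 59
Result: (4w + 59)/[(w - 1)(w + 8)]


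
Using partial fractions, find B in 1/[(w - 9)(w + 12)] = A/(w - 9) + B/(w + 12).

Cover-up at w = -12: B = 1/(-12 - 9) = -1/21


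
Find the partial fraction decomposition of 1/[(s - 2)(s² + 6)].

Cover-up at s = 2: α = 1/(2² + 6) = 1/10. Then β = -α = -1/10, γ = -α·(0 + 2) = -1/5
Result: (1/10)/(s - 2) - ((1/10)s + 1/5)/(s² + 6)


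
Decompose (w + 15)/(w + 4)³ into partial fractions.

(w + 15) = P(w + 4)² + Q(w + 4) + R. At w = -4: R = 1·(-4) + 15 = 11. Coefficients: P = 0, Q = 1
Result: 1/(w + 4)² + 11/(w + 4)³


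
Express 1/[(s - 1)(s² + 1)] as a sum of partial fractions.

Cover-up at s = 1: α = 1/(1² + 1) = 1/2. Then β = -α = -1/2, γ = -α·(0 + 1) = -1/2
Result: (1/2)/(s - 1) - ((1/2)s + 1/2)/(s² + 1)


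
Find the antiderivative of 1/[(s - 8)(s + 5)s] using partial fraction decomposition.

Cover-up: P = 1/104, Q = 1/65, R = -1/40. Decomposition: (1/104)/(s - 8) + (1/65)/(s + 5) - (1/40)/s. Integrate each term: (1/104) ln|(s - 8)| + (1/65) ln|(s + 5)| - (1/40) ln|s| + C


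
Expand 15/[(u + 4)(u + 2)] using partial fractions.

15/(u + 4)(u + 2) = P/(u + 4) + Q/(u + 2). P = 15/(-4 + 2) = -15/2, Q = 15/(-2 + 4) = 15/2
Result: (-15/2)/(u + 4) + (15/2)/(u + 2)


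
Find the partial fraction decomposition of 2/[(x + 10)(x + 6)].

2/(x + 10)(x + 6) = A/(x + 10) + B/(x + 6). A = 2/(-10 + 6) = -1/2, B = 2/(-6 + 10) = 1/2
Result: (-1/2)/(x + 10) + (1/2)/(x + 6)


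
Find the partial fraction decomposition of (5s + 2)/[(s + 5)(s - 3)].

At s=-5: A = (5·(-5) + 2)/(-5 - 3) = 23/8. At s=3: B = (5·3 + 2)/(3 + 5) = 17/8
Result: (23/8)/(s + 5) + (17/8)/(s - 3)


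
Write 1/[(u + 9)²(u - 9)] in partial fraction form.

Cover-up at u=9: C = 1/(9 + 9)² = 1/324. Cover-up at u=-9: B = 1/(-9 - 9) = -1/18. Comparing u² coeff: A = -C = -1/324
Result: (-1/324)/(u + 9) - (1/18)/(u + 9)² + (1/324)/(u - 9)


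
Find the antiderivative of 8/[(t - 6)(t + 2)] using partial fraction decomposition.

Decompose: 8/[(t - 6)(t + 2)] = 1/(t - 6) - 1/(t + 2). Integrate each term: ln|(t - 6)| - ln|(t + 2)| + C


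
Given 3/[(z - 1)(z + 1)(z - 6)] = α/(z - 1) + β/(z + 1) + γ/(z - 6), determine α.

Cover-up at z = 1: α = 3/[(1 + 1)(1 - 6)] = 3/[(2)(-5)] = -3/10


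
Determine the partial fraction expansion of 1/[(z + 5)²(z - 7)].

Cover-up at z=7: γ = 1/(7 + 5)² = 1/144. Cover-up at z=-5: β = 1/(-5 - 7) = -1/12. Comparing z² coeff: α = -γ = -1/144
Result: (-1/144)/(z + 5) - (1/12)/(z + 5)² + (1/144)/(z - 7)


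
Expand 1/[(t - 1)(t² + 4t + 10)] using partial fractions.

Cover-up at t = 1: P = 1/(1² + 4·1 + 10) = 1/15. Then Q = -P = -1/15, R = -P·(4 + 1) = -1/3
Result: (1/15)/(t - 1) - ((1/15)t + 1/3)/(t² + 4t + 10)


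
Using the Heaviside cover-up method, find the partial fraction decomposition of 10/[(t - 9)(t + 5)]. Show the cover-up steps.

Cover (t - 9): set t=9, get P = 10/(9 + 5) = 5/7. Cover (t + 5): set t=-5, get Q = 10/(-5 - 9) = -5/7.
Result: (5/7)/(t - 9) - (5/7)/(t + 5)


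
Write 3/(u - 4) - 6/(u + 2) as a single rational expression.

Common denominator (u - 4)(u + 2). Numerator: 3(u + 2) - 6(u - 4) = (3u + 6) - (6u - 24) = -3u + 30
Result: (-3u + 30)/[(u - 4)(u + 2)]


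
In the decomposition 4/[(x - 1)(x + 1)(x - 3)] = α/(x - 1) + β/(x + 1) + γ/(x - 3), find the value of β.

Cover-up at x = -1: β = 4/[(-1 - 1)(-1 - 3)] = 4/[(-2)(-4)] = 4/8 = 1/2


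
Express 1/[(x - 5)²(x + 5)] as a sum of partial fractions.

Cover-up at x=-5: R = 1/(-5 - 5)² = 1/100. Cover-up at x=5: Q = 1/(5 + 5) = 1/10. Comparing x² coeff: P = -R = -1/100
Result: (-1/100)/(x - 5) + (1/10)/(x - 5)² + (1/100)/(x + 5)


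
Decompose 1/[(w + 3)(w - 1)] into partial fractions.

1/(w + 3)(w - 1) = α/(w + 3) + β/(w - 1). α = 1/(-3 - 1) = -1/4, β = 1/(1 + 3) = 1/4
Result: (-1/4)/(w + 3) + (1/4)/(w - 1)


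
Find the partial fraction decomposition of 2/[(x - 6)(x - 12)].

2/(x - 6)(x - 12) = P/(x - 6) + Q/(x - 12). P = 2/(6 - 12) = -1/3, Q = 2/(12 - 6) = 1/3
Result: (-1/3)/(x - 6) + (1/3)/(x - 12)


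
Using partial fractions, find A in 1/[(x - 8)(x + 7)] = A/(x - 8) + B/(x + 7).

Cover-up at x = 8: A = 1/(8 + 7) = 1/15


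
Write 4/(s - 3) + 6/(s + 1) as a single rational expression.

Common denominator (s - 3)(s + 1). Numerator: 4(s + 1) + 6(s - 3) = (4s + 4) + (6s - 18) = 10s - 14
Result: (10s - 14)/[(s - 3)(s + 1)]


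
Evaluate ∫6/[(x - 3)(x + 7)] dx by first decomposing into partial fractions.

Decompose: 6/[(x - 3)(x + 7)] = (3/5)/(x - 3) - (3/5)/(x + 7). Integrate each term: (3/5) ln|(x - 3)| - (3/5) ln|(x + 7)| + C


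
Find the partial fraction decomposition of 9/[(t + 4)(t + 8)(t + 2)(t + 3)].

Using Heaviside cover-up: (9/8)/(t + 4) - (3/40)/(t + 8) + (3/4)/(t + 2) - (9/5)/(t + 3)


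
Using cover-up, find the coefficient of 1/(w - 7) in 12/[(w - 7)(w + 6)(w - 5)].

Cover (w - 7), set w=7: 12/[(7 + 6)(7 - 5)] = 6/13


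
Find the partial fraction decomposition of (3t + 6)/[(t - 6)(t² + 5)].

At t=6: A = (3·6 + 6)/(6² + 5) = 24/41. B = -A = -24/41, C = 3 - 6·A = -21/41
Result: (24/41)/(t - 6) - ((24/41)t + 21/41)/(t² + 5)


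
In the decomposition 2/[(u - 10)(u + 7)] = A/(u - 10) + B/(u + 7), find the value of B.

Cover-up at u = -7: B = 2/(-7 - 10) = -2/17


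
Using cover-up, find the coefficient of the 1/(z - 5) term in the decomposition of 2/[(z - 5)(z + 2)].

Cover (z - 5), set z=5: 2/((z + 2) at z=5) = 2/(7) = 2/7


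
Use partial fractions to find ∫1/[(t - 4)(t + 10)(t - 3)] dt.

Cover-up: α = 1/14, β = 1/182, γ = -1/13. Decomposition: (1/14)/(t - 4) + (1/182)/(t + 10) - (1/13)/(t - 3). Integrate each term: (1/14) ln|(t - 4)| + (1/182) ln|(t + 10)| - (1/13) ln|(t - 3)| + C


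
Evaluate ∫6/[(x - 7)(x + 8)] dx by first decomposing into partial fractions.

Decompose: 6/[(x - 7)(x + 8)] = (2/5)/(x - 7) - (2/5)/(x + 8). Integrate each term: (2/5) ln|(x - 7)| - (2/5) ln|(x + 8)| + C


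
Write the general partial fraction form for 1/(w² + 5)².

Repeated quadratic factor: (Pw + Q)/(w² + 5) + (Rw + S)/(w² + 5)²


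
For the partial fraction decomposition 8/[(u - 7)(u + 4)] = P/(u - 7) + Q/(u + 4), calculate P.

Cover-up at u = 7: P = 8/(7 + 4) = 8/11


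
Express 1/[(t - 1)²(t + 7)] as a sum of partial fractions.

Cover-up at t=-7: γ = 1/(-7 - 1)² = 1/64. Cover-up at t=1: β = 1/(1 + 7) = 1/8. Comparing t² coeff: α = -γ = -1/64
Result: (-1/64)/(t - 1) + (1/8)/(t - 1)² + (1/64)/(t + 7)


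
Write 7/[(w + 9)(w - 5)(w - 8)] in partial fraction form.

Using cover-up method: α = 1/34, β = -1/6, γ = 7/51
Result: (1/34)/(w + 9) - (1/6)/(w - 5) + (7/51)/(w - 8)


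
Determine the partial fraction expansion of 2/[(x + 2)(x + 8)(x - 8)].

Using cover-up method: α = -1/30, β = 1/48, γ = 1/80
Result: (-1/30)/(x + 2) + (1/48)/(x + 8) + (1/80)/(x - 8)


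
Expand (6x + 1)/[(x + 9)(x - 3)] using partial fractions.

At x=-9: P = (6·(-9) + 1)/(-9 - 3) = 53/12. At x=3: Q = (6·3 + 1)/(3 + 9) = 19/12
Result: (53/12)/(x + 9) + (19/12)/(x - 3)


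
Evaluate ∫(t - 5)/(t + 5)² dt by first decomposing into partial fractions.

Decompose: P = 1, Q = 1·(-5) - 5 = -10, so (t - 5)/(t + 5)² = 1/(t + 5) - 10/(t + 5)². Integrate: ∫ P/(t + 5) dt = ln|(t + 5)|; ∫ Q/(t + 5)² dt = 10/(t + 5). Sum: ln|(t + 5)| + 10/(t + 5) + C


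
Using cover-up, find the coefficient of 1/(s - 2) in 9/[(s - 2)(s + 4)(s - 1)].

Cover (s - 2), set s=2: 9/[(2 + 4)(2 - 1)] = 3/2


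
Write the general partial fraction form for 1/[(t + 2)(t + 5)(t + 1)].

Three distinct linear factors: A/(t + 2) + B/(t + 5) + C/(t + 1)


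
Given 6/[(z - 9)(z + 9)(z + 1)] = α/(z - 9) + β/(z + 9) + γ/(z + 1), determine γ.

Cover-up at z = -1: γ = 6/[(-1 - 9)(-1 + 9)] = 6/[(-10)(8)] = -6/80 = -3/40


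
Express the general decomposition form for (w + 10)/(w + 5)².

Repeated linear factor: A/(w + 5) + B/(w + 5)²


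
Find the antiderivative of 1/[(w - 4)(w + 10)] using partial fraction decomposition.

Decompose: 1/[(w - 4)(w + 10)] = (1/14)/(w - 4) - (1/14)/(w + 10). Integrate each term: (1/14) ln|(w - 4)| - (1/14) ln|(w + 10)| + C


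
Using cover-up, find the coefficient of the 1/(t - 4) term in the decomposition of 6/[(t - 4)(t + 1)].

Cover (t - 4), set t=4: 6/((t + 1) at t=4) = 6/(5) = 6/5


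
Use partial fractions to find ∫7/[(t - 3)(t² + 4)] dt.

Cover-up at t=3: P = 7/(3²+4) = 7/13. Coeff matching: Q = -7/13, R = -21/13. Decomposition: (7/13)/(t - 3) - ((7/13)t + 21/13)/(t² + 4). Integrate: linear → ln, quadratic → (1/2)ln + arctan: (7/13) ln|(t - 3)| - (7/26) ln(t² + 4) - (21/26) arctan(t/2) + C


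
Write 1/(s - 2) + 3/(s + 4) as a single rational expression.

Common denominator (s - 2)(s + 4). Numerator: 1(s + 4) + 3(s - 2) = (s + 4) + (3s - 6) = 4s - 2
Result: (4s - 2)/[(s - 2)(s + 4)]


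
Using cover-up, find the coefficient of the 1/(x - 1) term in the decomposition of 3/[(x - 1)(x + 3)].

Cover (x - 1), set x=1: 3/((x + 3) at x=1) = 3/(4) = 3/4


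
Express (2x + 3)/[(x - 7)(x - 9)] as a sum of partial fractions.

At x=7: P = (2·7 + 3)/(7 - 9) = -17/2. At x=9: Q = (2·9 + 3)/(9 - 7) = 21/2
Result: (-17/2)/(x - 7) + (21/2)/(x - 9)


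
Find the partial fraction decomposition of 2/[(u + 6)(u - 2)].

2/(u + 6)(u - 2) = A/(u + 6) + B/(u - 2). A = 2/(-6 - 2) = -1/4, B = 2/(2 + 6) = 1/4
Result: (-1/4)/(u + 6) + (1/4)/(u - 2)


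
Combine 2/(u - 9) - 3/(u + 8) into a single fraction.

Common denominator (u - 9)(u + 8). Numerator: 2(u + 8) - 3(u - 9) = (2u + 16) - (3u - 27) = -u + 43
Result: (-u + 43)/[(u - 9)(u + 8)]


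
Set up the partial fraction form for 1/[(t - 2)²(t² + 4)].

Repeated linear + quadratic: α/(t - 2) + β/(t - 2)² + (γt + δ)/(t² + 4)


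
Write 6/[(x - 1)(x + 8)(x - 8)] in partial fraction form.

Using cover-up method: α = -2/21, β = 1/24, γ = 3/56
Result: (-2/21)/(x - 1) + (1/24)/(x + 8) + (3/56)/(x - 8)


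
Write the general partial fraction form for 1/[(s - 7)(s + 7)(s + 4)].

Three distinct linear factors: α/(s - 7) + β/(s + 7) + γ/(s + 4)


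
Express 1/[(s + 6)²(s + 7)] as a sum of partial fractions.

Cover-up at s=-7: C = 1/(-7 + 6)² = 1. Cover-up at s=-6: B = 1/(-6 + 7) = 1. Comparing s² coeff: A = -C = -1
Result: -1/(s + 6) + 1/(s + 6)² + 1/(s + 7)


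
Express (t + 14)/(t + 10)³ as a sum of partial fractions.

(t + 14) = A(t + 10)² + B(t + 10) + C. At t = -10: C = 1·(-10) + 14 = 4. Coefficients: A = 0, B = 1
Result: 1/(t + 10)² + 4/(t + 10)³


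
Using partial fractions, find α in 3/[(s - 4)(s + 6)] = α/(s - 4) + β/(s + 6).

Cover-up at s = 4: α = 3/(4 + 6) = 3/10


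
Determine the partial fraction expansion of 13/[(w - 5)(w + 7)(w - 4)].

Using cover-up method: A = 13/12, B = 13/132, C = -13/11
Result: (13/12)/(w - 5) + (13/132)/(w + 7) - (13/11)/(w - 4)


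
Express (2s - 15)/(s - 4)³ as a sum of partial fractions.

(2s - 15) = α(s - 4)² + β(s - 4) + γ. At s = 4: γ = 2·4 - 15 = -7. Coefficients: α = 0, β = 2
Result: 2/(s - 4)² - 7/(s - 4)³


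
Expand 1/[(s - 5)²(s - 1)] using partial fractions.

Cover-up at s=1: R = 1/(1 - 5)² = 1/16. Cover-up at s=5: Q = 1/(5 - 1) = 1/4. Comparing s² coeff: P = -R = -1/16
Result: (-1/16)/(s - 5) + (1/4)/(s - 5)² + (1/16)/(s - 1)


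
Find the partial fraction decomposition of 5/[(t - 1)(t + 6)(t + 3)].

Using cover-up method: P = 5/28, Q = 5/21, R = -5/12
Result: (5/28)/(t - 1) + (5/21)/(t + 6) - (5/12)/(t + 3)


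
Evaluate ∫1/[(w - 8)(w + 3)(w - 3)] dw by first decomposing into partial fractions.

Cover-up: P = 1/55, Q = 1/66, R = -1/30. Decomposition: (1/55)/(w - 8) + (1/66)/(w + 3) - (1/30)/(w - 3). Integrate each term: (1/55) ln|(w - 8)| + (1/66) ln|(w + 3)| - (1/30) ln|(w - 3)| + C


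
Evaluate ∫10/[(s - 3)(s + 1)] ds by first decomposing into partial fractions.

Decompose: 10/[(s - 3)(s + 1)] = (5/2)/(s - 3) - (5/2)/(s + 1). Integrate each term: (5/2) ln|(s - 3)| - (5/2) ln|(s + 1)| + C


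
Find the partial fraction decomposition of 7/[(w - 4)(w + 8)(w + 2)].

Using cover-up method: α = 7/72, β = 7/72, γ = -7/36
Result: (7/72)/(w - 4) + (7/72)/(w + 8) - (7/36)/(w + 2)


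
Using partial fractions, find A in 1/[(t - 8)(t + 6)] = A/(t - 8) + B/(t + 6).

Cover-up at t = 8: A = 1/(8 + 6) = 1/14


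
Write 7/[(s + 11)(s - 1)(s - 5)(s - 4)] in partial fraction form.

Using Heaviside cover-up: (-7/2880)/(s + 11) + (7/144)/(s - 1) + (7/64)/(s - 5) - (7/45)/(s - 4)


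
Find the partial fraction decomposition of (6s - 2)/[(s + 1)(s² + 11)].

At s=-1: A = (6·(-1) - 2)/((-1)² + 11) = -2/3. B = -A = 2/3, C = 6 - (-1)·A = 16/3
Result: (-2/3)/(s + 1) + ((2/3)s + 16/3)/(s² + 11)


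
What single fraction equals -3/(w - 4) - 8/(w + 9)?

Common denominator (w - 4)(w + 9). Numerator: -3(w + 9) - 8(w - 4) = (-3w - 27) - (8w - 32) = -11w + 5
Result: (-11w + 5)/[(w - 4)(w + 9)]


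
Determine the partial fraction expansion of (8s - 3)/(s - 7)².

(8s - 3) = α(s - 7) + β. At s = 7: β = 8·7 - 3 = 53. Coeff of s: α = 8
Result: 8/(s - 7) + 53/(s - 7)²


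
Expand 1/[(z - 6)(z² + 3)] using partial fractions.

Cover-up at z = 6: P = 1/(6² + 3) = 1/39. Then Q = -P = -1/39, R = -P·(0 + 6) = -2/13
Result: (1/39)/(z - 6) - ((1/39)z + 2/13)/(z² + 3)


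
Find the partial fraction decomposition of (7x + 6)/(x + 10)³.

(7x + 6) = α(x + 10)² + β(x + 10) + γ. At x = -10: γ = 7·(-10) + 6 = -64. Coefficients: α = 0, β = 7
Result: 7/(x + 10)² - 64/(x + 10)³


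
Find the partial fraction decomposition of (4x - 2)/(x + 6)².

(4x - 2) = A(x + 6) + B. At x = -6: B = 4·(-6) - 2 = -26. Coeff of x: A = 4
Result: 4/(x + 6) - 26/(x + 6)²


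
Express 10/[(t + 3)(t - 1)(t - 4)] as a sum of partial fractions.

Using cover-up method: A = 5/14, B = -5/6, C = 10/21
Result: (5/14)/(t + 3) - (5/6)/(t - 1) + (10/21)/(t - 4)


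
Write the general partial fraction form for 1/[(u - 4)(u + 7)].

Distinct linear factors: A/(u - 4) + B/(u + 7)


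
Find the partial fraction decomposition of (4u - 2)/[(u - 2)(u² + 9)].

At u=2: P = (4·2 - 2)/(2² + 9) = 6/13. Q = -P = -6/13, R = 4 - 2·P = 40/13
Result: (6/13)/(u - 2) - ((6/13)u - 40/13)/(u² + 9)


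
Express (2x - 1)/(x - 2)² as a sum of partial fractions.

(2x - 1) = P(x - 2) + Q. At x = 2: Q = 2·2 - 1 = 3. Coeff of x: P = 2
Result: 2/(x - 2) + 3/(x - 2)²


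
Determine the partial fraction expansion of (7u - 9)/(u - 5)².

(7u - 9) = α(u - 5) + β. At u = 5: β = 7·5 - 9 = 26. Coeff of u: α = 7
Result: 7/(u - 5) + 26/(u - 5)²


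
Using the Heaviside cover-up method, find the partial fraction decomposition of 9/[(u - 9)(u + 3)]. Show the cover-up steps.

Cover (u - 9): set u=9, get α = 9/(9 + 3) = 3/4. Cover (u + 3): set u=-3, get β = 9/(-3 - 9) = -3/4.
Result: (3/4)/(u - 9) - (3/4)/(u + 3)


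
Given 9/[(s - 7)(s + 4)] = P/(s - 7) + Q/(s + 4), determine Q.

Cover-up at s = -4: Q = 9/(-4 - 7) = -9/11


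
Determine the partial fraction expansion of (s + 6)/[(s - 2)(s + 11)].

At s=2: α = (1·2 + 6)/(2 + 11) = 8/13. At s=-11: β = (1·(-11) + 6)/(-11 - 2) = 5/13
Result: (8/13)/(s - 2) + (5/13)/(s + 11)


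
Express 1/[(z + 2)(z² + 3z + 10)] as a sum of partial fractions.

Cover-up at z = -2: α = 1/((-2)² + 3·(-2) + 10) = 1/8. Then β = -α = -1/8, γ = -α·(3 - 2) = -1/8
Result: (1/8)/(z + 2) - ((1/8)z + 1/8)/(z² + 3z + 10)


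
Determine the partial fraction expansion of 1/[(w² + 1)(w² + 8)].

Coefficient matching gives P = R = 0, Q = 1/(8-1) = 1/7, S = -Q = -1/7
Result: (1/7)/(w² + 1) - (1/7)/(w² + 8)


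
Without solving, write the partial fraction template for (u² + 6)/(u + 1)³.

Repeated linear factor (power 3): P/(u + 1) + Q/(u + 1)² + R/(u + 1)³


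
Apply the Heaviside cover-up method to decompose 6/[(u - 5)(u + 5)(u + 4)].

Cover (u - 5), u=5: A = 6/[(5 + 5)(5 + 4)] = 1/15. Cover (u + 5), u=-5: B = 6/[(-5 - 5)(-5 + 4)] = 3/5. Cover (u + 4), u=-4: C = 6/[(-4 - 5)(-4 + 5)] = -2/3.
Result: (1/15)/(u - 5) + (3/5)/(u + 5) - (2/3)/(u + 4)


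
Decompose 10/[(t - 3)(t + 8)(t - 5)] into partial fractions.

Using cover-up method: A = -5/11, B = 10/143, C = 5/13
Result: (-5/11)/(t - 3) + (10/143)/(t + 8) + (5/13)/(t - 5)


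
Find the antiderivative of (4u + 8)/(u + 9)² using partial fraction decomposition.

Decompose: A = 4, B = 4·(-9) + 8 = -28, so (4u + 8)/(u + 9)² = 4/(u + 9) - 28/(u + 9)². Integrate: ∫ A/(u + 9) du = 4 ln|(u + 9)|; ∫ B/(u + 9)² du = 28/(u + 9). Sum: 4 ln|(u + 9)| + 28/(u + 9) + C


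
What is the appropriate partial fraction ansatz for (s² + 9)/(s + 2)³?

Repeated linear factor (power 3): A/(s + 2) + B/(s + 2)² + C/(s + 2)³


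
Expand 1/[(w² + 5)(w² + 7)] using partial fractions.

Coefficient matching gives α = γ = 0, β = 1/(7-5) = 1/2, δ = -β = -1/2
Result: (1/2)/(w² + 5) - (1/2)/(w² + 7)


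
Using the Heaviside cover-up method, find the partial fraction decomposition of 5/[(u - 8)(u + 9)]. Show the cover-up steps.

Cover (u - 8): set u=8, get A = 5/(8 + 9) = 5/17. Cover (u + 9): set u=-9, get B = 5/(-9 - 8) = -5/17.
Result: (5/17)/(u - 8) - (5/17)/(u + 9)


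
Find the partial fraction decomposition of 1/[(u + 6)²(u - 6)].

Cover-up at u=6: C = 1/(6 + 6)² = 1/144. Cover-up at u=-6: B = 1/(-6 - 6) = -1/12. Comparing u² coeff: A = -C = -1/144
Result: (-1/144)/(u + 6) - (1/12)/(u + 6)² + (1/144)/(u - 6)


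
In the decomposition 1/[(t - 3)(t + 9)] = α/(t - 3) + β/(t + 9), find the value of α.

Cover-up at t = 3: α = 1/(3 + 9) = 1/12


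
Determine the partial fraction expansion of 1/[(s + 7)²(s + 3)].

Cover-up at s=-3: γ = 1/(-3 + 7)² = 1/16. Cover-up at s=-7: β = 1/(-7 + 3) = -1/4. Comparing s² coeff: α = -γ = -1/16
Result: (-1/16)/(s + 7) - (1/4)/(s + 7)² + (1/16)/(s + 3)


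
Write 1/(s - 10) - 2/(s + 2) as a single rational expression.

Common denominator (s - 10)(s + 2). Numerator: 1(s + 2) - 2(s - 10) = (s + 2) - (2s - 20) = -s + 22
Result: (-s + 22)/[(s - 10)(s + 2)]


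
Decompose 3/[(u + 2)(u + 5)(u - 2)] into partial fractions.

Using cover-up method: P = -1/4, Q = 1/7, R = 3/28
Result: (-1/4)/(u + 2) + (1/7)/(u + 5) + (3/28)/(u - 2)


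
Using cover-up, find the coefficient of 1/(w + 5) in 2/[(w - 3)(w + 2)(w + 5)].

Cover (w + 5), set w=-5: 2/[(-5 - 3)(-5 + 2)] = 1/12


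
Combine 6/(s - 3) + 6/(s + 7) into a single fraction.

Common denominator (s - 3)(s + 7). Numerator: 6(s + 7) + 6(s - 3) = (6s + 42) + (6s - 18) = 12s + 24
Result: (12s + 24)/[(s - 3)(s + 7)]


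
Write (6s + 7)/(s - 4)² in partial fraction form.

(6s + 7) = P(s - 4) + Q. At s = 4: Q = 6·4 + 7 = 31. Coeff of s: P = 6
Result: 6/(s - 4) + 31/(s - 4)²


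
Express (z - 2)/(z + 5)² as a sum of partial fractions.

(z - 2) = A(z + 5) + B. At z = -5: B = 1·(-5) - 2 = -7. Coeff of z: A = 1
Result: 1/(z + 5) - 7/(z + 5)²


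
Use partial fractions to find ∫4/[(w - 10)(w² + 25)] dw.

Cover-up at w=10: P = 4/(10²+25) = 4/125. Coeff matching: Q = -4/125, R = -8/25. Decomposition: (4/125)/(w - 10) - ((4/125)w + 8/25)/(w² + 25). Integrate: linear → ln, quadratic → (1/2)ln + arctan: (4/125) ln|(w - 10)| - (2/125) ln(w² + 25) - (8/125) arctan(w/5) + C


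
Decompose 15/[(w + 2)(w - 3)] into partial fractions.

15/(w + 2)(w - 3) = A/(w + 2) + B/(w - 3). A = 15/(-2 - 3) = -3, B = 15/(3 + 2) = 3
Result: -3/(w + 2) + 3/(w - 3)


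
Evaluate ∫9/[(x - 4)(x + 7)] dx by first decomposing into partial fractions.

Decompose: 9/[(x - 4)(x + 7)] = (9/11)/(x - 4) - (9/11)/(x + 7). Integrate each term: (9/11) ln|(x - 4)| - (9/11) ln|(x + 7)| + C


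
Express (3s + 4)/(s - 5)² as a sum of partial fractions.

(3s + 4) = α(s - 5) + β. At s = 5: β = 3·5 + 4 = 19. Coeff of s: α = 3
Result: 3/(s - 5) + 19/(s - 5)²


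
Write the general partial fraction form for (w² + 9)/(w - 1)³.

Repeated linear factor (power 3): A/(w - 1) + B/(w - 1)² + C/(w - 1)³


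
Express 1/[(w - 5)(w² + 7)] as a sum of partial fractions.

Cover-up at w = 5: P = 1/(5² + 7) = 1/32. Then Q = -P = -1/32, R = -P·(0 + 5) = -5/32
Result: (1/32)/(w - 5) - ((1/32)w + 5/32)/(w² + 7)


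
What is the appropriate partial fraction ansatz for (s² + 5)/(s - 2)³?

Repeated linear factor (power 3): P/(s - 2) + Q/(s - 2)² + R/(s - 2)³


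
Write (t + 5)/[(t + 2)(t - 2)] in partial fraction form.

At t=-2: A = (1·(-2) + 5)/(-2 - 2) = -3/4. At t=2: B = (1·2 + 5)/(2 + 2) = 7/4
Result: (-3/4)/(t + 2) + (7/4)/(t - 2)


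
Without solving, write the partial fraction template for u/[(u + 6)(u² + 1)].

Linear + irreducible quadratic: P/(u + 6) + (Qu + R)/(u² + 1)


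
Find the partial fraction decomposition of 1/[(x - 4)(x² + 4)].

Cover-up at x = 4: A = 1/(4² + 4) = 1/20. Then B = -A = -1/20, C = -A·(0 + 4) = -1/5
Result: (1/20)/(x - 4) - ((1/20)x + 1/5)/(x² + 4)


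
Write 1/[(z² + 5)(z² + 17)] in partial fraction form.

Coefficient matching gives α = γ = 0, β = 1/(17-5) = 1/12, δ = -β = -1/12
Result: (1/12)/(z² + 5) - (1/12)/(z² + 17)


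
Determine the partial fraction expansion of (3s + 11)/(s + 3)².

(3s + 11) = A(s + 3) + B. At s = -3: B = 3·(-3) + 11 = 2. Coeff of s: A = 3
Result: 3/(s + 3) + 2/(s + 3)²


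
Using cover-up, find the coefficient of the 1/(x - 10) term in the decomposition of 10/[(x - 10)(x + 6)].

Cover (x - 10), set x=10: 10/((x + 6) at x=10) = 10/(16) = 5/8


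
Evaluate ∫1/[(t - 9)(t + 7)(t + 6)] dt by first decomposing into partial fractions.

Cover-up: A = 1/240, B = 1/16, C = -1/15. Decomposition: (1/240)/(t - 9) + (1/16)/(t + 7) - (1/15)/(t + 6). Integrate each term: (1/240) ln|(t - 9)| + (1/16) ln|(t + 7)| - (1/15) ln|(t + 6)| + C


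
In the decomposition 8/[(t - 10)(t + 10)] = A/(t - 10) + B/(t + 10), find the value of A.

Cover-up at t = 10: A = 8/(10 + 10) = 8/20 = 2/5


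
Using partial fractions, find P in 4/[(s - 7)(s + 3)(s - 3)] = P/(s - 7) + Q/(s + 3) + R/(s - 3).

Cover-up at s = 7: P = 4/[(7 + 3)(7 - 3)] = 4/[(10)(4)] = 4/40 = 1/10


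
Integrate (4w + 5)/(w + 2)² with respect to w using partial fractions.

Decompose: A = 4, B = 4·(-2) + 5 = -3, so (4w + 5)/(w + 2)² = 4/(w + 2) - 3/(w + 2)². Integrate: ∫ A/(w + 2) dw = 4 ln|(w + 2)|; ∫ B/(w + 2)² dw = 3/(w + 2). Sum: 4 ln|(w + 2)| + 3/(w + 2) + C


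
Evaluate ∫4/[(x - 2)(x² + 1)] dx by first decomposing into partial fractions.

Cover-up at x=2: A = 4/(2²+1) = 4/5. Coeff matching: B = -4/5, C = -8/5. Decomposition: (4/5)/(x - 2) - ((4/5)x + 8/5)/(x² + 1). Integrate: linear → ln, quadratic → (1/2)ln + arctan: (4/5) ln|(x - 2)| - (2/5) ln(x² + 1) - (8/5) arctan(x) + C


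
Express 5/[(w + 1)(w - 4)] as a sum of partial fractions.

5/(w + 1)(w - 4) = P/(w + 1) + Q/(w - 4). P = 5/(-1 - 4) = -1, Q = 5/(4 + 1) = 1
Result: -1/(w + 1) + 1/(w - 4)


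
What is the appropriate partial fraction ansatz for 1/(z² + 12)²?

Repeated quadratic factor: (Pz + Q)/(z² + 12) + (Rz + S)/(z² + 12)²


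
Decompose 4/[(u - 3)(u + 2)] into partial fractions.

4/(u - 3)(u + 2) = α/(u - 3) + β/(u + 2). α = 4/(3 + 2) = 4/5, β = 4/(-2 - 3) = -4/5
Result: (4/5)/(u - 3) - (4/5)/(u + 2)


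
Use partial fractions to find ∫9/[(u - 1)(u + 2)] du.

Decompose: 9/[(u - 1)(u + 2)] = 3/(u - 1) - 3/(u + 2). Integrate each term: 3 ln|(u - 1)| - 3 ln|(u + 2)| + C


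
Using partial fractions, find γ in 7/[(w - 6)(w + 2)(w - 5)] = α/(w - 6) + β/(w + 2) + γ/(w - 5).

Cover-up at w = 5: γ = 7/[(5 - 6)(5 + 2)] = 7/[(-1)(7)] = -7/7 = -1


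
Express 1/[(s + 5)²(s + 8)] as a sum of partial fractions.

Cover-up at s=-8: R = 1/(-8 + 5)² = 1/9. Cover-up at s=-5: Q = 1/(-5 + 8) = 1/3. Comparing s² coeff: P = -R = -1/9
Result: (-1/9)/(s + 5) + (1/3)/(s + 5)² + (1/9)/(s + 8)


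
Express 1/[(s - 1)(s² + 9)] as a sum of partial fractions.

Cover-up at s = 1: P = 1/(1² + 9) = 1/10. Then Q = -P = -1/10, R = -P·(0 + 1) = -1/10
Result: (1/10)/(s - 1) - ((1/10)s + 1/10)/(s² + 9)


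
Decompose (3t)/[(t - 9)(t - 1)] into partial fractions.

At t=9: A = (3·9 + 0)/(9 - 1) = 27/8. At t=1: B = (3·1 + 0)/(1 - 9) = -3/8
Result: (27/8)/(t - 9) - (3/8)/(t - 1)


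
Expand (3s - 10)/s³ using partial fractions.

(3s - 10) = As² + Bs + C. At s = 0: C = 3·0 - 10 = -10. Coefficients: A = 0, B = 3
Result: 3/s² - 10/s³


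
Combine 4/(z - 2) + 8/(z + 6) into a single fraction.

Common denominator (z - 2)(z + 6). Numerator: 4(z + 6) + 8(z - 2) = (4z + 24) + (8z - 16) = 12z + 8
Result: (12z + 8)/[(z - 2)(z + 6)]


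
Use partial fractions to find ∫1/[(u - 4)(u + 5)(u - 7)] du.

Cover-up: α = -1/27, β = 1/108, γ = 1/36. Decomposition: (-1/27)/(u - 4) + (1/108)/(u + 5) + (1/36)/(u - 7). Integrate each term: (-1/27) ln|(u - 4)| + (1/108) ln|(u + 5)| + (1/36) ln|(u - 7)| + C


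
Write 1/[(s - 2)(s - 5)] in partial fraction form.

1/(s - 2)(s - 5) = P/(s - 2) + Q/(s - 5). P = 1/(2 - 5) = -1/3, Q = 1/(5 - 2) = 1/3
Result: (-1/3)/(s - 2) + (1/3)/(s - 5)


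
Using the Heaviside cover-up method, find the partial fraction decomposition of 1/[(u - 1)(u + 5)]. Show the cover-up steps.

Cover (u - 1): set u=1, get α = 1/(1 + 5) = 1/6. Cover (u + 5): set u=-5, get β = 1/(-5 - 1) = -1/6.
Result: (1/6)/(u - 1) - (1/6)/(u + 5)


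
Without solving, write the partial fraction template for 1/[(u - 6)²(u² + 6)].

Repeated linear + quadratic: α/(u - 6) + β/(u - 6)² + (γu + δ)/(u² + 6)


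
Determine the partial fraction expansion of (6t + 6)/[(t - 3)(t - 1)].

At t=3: P = (6·3 + 6)/(3 - 1) = 12. At t=1: Q = (6·1 + 6)/(1 - 3) = -6
Result: 12/(t - 3) - 6/(t - 1)


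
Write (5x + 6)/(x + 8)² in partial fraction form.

(5x + 6) = α(x + 8) + β. At x = -8: β = 5·(-8) + 6 = -34. Coeff of x: α = 5
Result: 5/(x + 8) - 34/(x + 8)²


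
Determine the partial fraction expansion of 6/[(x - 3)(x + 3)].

6/(x - 3)(x + 3) = A/(x - 3) + B/(x + 3). A = 6/(3 + 3) = 1, B = 6/(-3 - 3) = -1
Result: 1/(x - 3) - 1/(x + 3)
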